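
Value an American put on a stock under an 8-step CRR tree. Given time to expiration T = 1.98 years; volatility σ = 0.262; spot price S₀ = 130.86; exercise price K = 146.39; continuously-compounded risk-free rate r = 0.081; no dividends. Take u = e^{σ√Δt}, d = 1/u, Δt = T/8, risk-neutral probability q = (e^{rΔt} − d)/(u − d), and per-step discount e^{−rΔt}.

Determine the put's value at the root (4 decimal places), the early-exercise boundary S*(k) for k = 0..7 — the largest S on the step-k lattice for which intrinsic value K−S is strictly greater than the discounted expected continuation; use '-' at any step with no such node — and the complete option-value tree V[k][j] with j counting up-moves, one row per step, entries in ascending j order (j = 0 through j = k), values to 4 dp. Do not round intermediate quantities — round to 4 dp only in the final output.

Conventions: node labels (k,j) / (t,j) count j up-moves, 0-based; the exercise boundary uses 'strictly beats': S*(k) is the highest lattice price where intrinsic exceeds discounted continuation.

price = 20.6569
boundary = - 114.8681 100.8305 114.8681 100.8305 114.8681 100.8305 114.8681
tree:
20.6569
31.5219 12.3509
45.5595 20.0559 6.3751
57.8816 31.5219 11.2256 2.5611
68.6978 45.5595 19.1728 5.0057 0.6148
78.1923 57.8816 31.5219 9.5721 1.3782 0.0000
86.5264 68.6978 45.5595 17.7601 3.0898 0.0000 0.0000
93.8421 78.1923 57.8816 31.5219 6.9271 0.0000 0.0000 0.0000
100.2638 86.5264 68.6978 45.5595 15.5300 0.0000 0.0000 0.0000 0.0000

params: Δt=0.24750 u=1.13922 d=0.87779 q=0.54492 e^(-rΔt)=0.98015
t_8 payoffs: 100.2638 86.5264 68.6978 45.5595 15.5300 0.0000 0.0000 0.0000 0.0000
t_7: node(7,0) S=52.5479 payoff=93.8421 vs cont=90.9366 → 93.8421 [stop]  node(7,1) S=68.1977 payoff=78.1923 vs cont=75.2867 → 78.1923 [stop]  node(7,2) S=88.5084 payoff=57.8816 vs cont=54.9760 → 57.8816 [stop]  node(7,3) S=114.8681 payoff=31.5219 vs cont=28.6163 → 31.5219 [stop]  node(7,4) S=149.0783 payoff=0.0000 vs cont=6.9271 → 6.9271 [wait]  node(7,5) S=193.4769 payoff=0.0000 vs cont=0.0000 → 0.0000 [wait]  node(7,6) S=251.0984 payoff=0.0000 vs cont=0.0000 → 0.0000 [wait]  node(7,7) S=325.8808 payoff=0.0000 vs cont=0.0000 → 0.0000 [wait]  ⇒ S*(7)=114.8681
t_6: node(6,0) S=59.8636 payoff=86.5264 vs cont=83.6209 → 86.5264 [stop]  node(6,1) S=77.6922 payoff=68.6978 vs cont=65.7923 → 68.6978 [stop]  node(6,2) S=100.8305 payoff=45.5595 vs cont=42.6539 → 45.5595 [stop]  node(6,3) S=130.8600 payoff=15.5300 vs cont=17.7601 → 17.7601 [wait]  node(6,4) S=169.8329 payoff=0.0000 vs cont=3.0898 → 3.0898 [wait]  node(6,5) S=220.4126 payoff=0.0000 vs cont=0.0000 → 0.0000 [wait]  node(6,6) S=286.0562 payoff=0.0000 vs cont=0.0000 → 0.0000 [wait]  ⇒ S*(6)=100.8305
t_5: node(5,0) S=68.1977 payoff=78.1923 vs cont=75.2867 → 78.1923 [stop]  node(5,1) S=88.5084 payoff=57.8816 vs cont=54.9760 → 57.8816 [stop]  node(5,2) S=114.8681 payoff=31.5219 vs cont=29.8074 → 31.5219 [stop]  node(5,3) S=149.0783 payoff=0.0000 vs cont=9.5721 → 9.5721 [wait]  node(5,4) S=193.4769 payoff=0.0000 vs cont=1.3782 → 1.3782 [wait]  node(5,5) S=251.0984 payoff=0.0000 vs cont=0.0000 → 0.0000 [wait]  ⇒ S*(5)=114.8681
t_4: node(4,0) S=77.6922 payoff=68.6978 vs cont=65.7923 → 68.6978 [stop]  node(4,1) S=100.8305 payoff=45.5595 vs cont=42.6539 → 45.5595 [stop]  node(4,2) S=130.8600 payoff=15.5300 vs cont=19.1728 → 19.1728 [wait]  node(4,3) S=169.8329 payoff=0.0000 vs cont=5.0057 → 5.0057 [wait]  node(4,4) S=220.4126 payoff=0.0000 vs cont=0.6148 → 0.6148 [wait]  ⇒ S*(4)=100.8305
t_3: node(3,0) S=88.5084 payoff=57.8816 vs cont=54.9760 → 57.8816 [stop]  node(3,1) S=114.8681 payoff=31.5219 vs cont=30.5620 → 31.5219 [stop]  node(3,2) S=149.0783 payoff=0.0000 vs cont=11.2256 → 11.2256 [wait]  node(3,3) S=193.4769 payoff=0.0000 vs cont=2.5611 → 2.5611 [wait]  ⇒ S*(3)=114.8681
t_2: node(2,0) S=100.8305 payoff=45.5595 vs cont=42.6539 → 45.5595 [stop]  node(2,1) S=130.8600 payoff=15.5300 vs cont=20.0559 → 20.0559 [wait]  node(2,2) S=169.8329 payoff=0.0000 vs cont=6.3751 → 6.3751 [wait]  ⇒ S*(2)=100.8305
t_1: node(1,0) S=114.8681 payoff=31.5219 vs cont=31.0337 → 31.5219 [stop]  node(1,1) S=149.0783 payoff=0.0000 vs cont=12.3509 → 12.3509 [wait]  ⇒ S*(1)=114.8681
t_0: node(0,0) S=130.8600 payoff=15.5300 vs cont=20.6569 → 20.6569 [wait]  ⇒ S*(0)=-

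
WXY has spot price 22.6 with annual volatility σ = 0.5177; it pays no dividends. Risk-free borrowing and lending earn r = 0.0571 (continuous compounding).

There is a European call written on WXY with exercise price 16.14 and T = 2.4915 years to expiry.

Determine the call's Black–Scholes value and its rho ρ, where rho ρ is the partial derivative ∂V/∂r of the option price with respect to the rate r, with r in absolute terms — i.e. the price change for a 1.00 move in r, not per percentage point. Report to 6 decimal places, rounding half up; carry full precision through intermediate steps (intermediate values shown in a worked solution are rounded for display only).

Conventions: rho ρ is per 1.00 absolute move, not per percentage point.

σ√T = 0.5177·√2.4915 = 0.817163
d₁ = (ln(S/K) + (r+σ²/2)T) / (σ√T) = (ln(22.6/16.14) + (0.0571+0.5177²/2)·2.4915) / 0.817163 = (0.336649 + 0.476142) / 0.817163 = 0.994651
d₂ = d₁ − σ√T = 0.994651 − 0.817163 = 0.177488
e^{−rT} = 0.867392
N(d₁) = 0.840047,  N(d₂) = 0.570437
Call price V = S·N(d₁) − K·e^{−rT}·N(d₂) = 18.985059 − 7.985952 = 10.999107
ρ = K·T·e^{−rT}·N(d₂) = 19.897000

price = 10.999107
ρ = 19.897000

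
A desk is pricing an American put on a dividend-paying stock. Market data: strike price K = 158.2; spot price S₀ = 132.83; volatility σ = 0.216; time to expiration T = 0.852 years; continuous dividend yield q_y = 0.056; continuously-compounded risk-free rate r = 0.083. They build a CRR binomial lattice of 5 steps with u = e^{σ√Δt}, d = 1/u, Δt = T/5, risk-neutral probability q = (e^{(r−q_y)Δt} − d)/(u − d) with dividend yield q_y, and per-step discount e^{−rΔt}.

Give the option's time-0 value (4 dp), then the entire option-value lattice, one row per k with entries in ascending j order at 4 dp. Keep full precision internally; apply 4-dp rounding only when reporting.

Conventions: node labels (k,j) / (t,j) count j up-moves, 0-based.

price = 26.4684
tree:
26.4684
36.7010 17.1288
47.0654 25.6960 9.1669
56.5456 36.7010 15.5730 3.1104
65.2172 47.0654 25.3700 6.3546 0.0000
73.1490 56.5456 36.7010 12.9823 0.0000 0.0000

Δt=0.17040, u=1.09326, d=0.91470, q=0.50355, disc=e^(-rΔt)=0.98596
k=5 terminal: V=max(K-S,0) → 73.1490 56.5456 36.7010 12.9823 0.0000 0.0000
k=4: j=0 S=92.9828 intr=65.2172 cont=63.8785 V=65.2172[EX]; j=1 S=111.1346 intr=47.0654 cont=45.8991 V=47.0654[EX]; j=2 S=132.8300 intr=25.3700 cont=24.4098 V=25.3700[EX]; j=3 S=158.7606 intr=0.0000 cont=6.3546 V=6.3546[hold]; j=4 S=189.7534 intr=0.0000 cont=0.0000 V=0.0000[hold]
k=3: j=0 S=101.6544 intr=56.5456 cont=55.2893 V=56.5456[EX]; j=1 S=121.4990 intr=36.7010 cont=35.6331 V=36.7010[EX]; j=2 S=145.2177 intr=12.9823 cont=15.5730 V=15.5730[hold]; j=3 S=173.5666 intr=0.0000 cont=3.1104 V=3.1104[hold]
k=2: j=0 S=111.1346 intr=47.0654 cont=45.8991 V=47.0654[EX]; j=1 S=132.8300 intr=25.3700 cont=25.6960 V=25.6960[hold]; j=2 S=158.7606 intr=0.0000 cont=9.1669 V=9.1669[hold]
k=1: j=0 S=121.4990 intr=36.7010 cont=35.7950 V=36.7010[EX]; j=1 S=145.2177 intr=12.9823 cont=17.1288 V=17.1288[hold]
k=0: j=0 S=132.8300 intr=25.3700 cont=26.4684 V=26.4684[hold]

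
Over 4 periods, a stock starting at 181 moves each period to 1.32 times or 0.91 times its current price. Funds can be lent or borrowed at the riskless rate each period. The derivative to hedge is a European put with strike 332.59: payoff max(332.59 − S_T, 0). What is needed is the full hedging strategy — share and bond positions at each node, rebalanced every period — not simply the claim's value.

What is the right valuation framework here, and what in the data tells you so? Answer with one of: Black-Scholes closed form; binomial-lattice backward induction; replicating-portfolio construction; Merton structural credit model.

framework: replicating-portfolio construction

Key observation: the deliverable is the dynamic trading strategy on the 4-step tree (spot 181, moves 1.32 and 0.91), so the valuation must go through the node-by-node replicating-portfolio solve.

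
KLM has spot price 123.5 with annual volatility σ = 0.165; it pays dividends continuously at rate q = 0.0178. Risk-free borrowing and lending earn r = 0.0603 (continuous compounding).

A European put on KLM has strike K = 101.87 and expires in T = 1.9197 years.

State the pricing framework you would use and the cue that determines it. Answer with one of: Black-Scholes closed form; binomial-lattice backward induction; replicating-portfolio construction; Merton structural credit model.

Key observation: the strike-101.87 put on KLM is European-exercise on a continuously-modelled lognormal underlying, so its value is a single closed-form evaluation.

framework: Black-Scholes closed form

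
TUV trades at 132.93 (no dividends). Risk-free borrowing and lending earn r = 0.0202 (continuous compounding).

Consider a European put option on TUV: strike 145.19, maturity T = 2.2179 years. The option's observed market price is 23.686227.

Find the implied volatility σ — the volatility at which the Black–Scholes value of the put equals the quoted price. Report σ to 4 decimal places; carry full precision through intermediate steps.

sigma = 0.2568

At σ = 0.2568 the Black–Scholes value reproduces the quote:
σ√T = 0.2568·√2.2179 = 0.382442
d₁ = (ln(S/K) + (r+σ²/2)T) / (σ√T) = (ln(132.93/145.19) + (0.0202+0.2568²/2)·2.2179) / 0.382442 = (-0.088221 + 0.117933) / 0.382442 = 0.077690
d₂ = d₁ − σ√T = 0.077690 − 0.382442 = -0.304752
e^{−rT} = 0.956187
N(−d₁) = 0.469037,  N(−d₂) = 0.619722
V = K·e^{−rT}·N(−d₂) − S·N(−d₁) = 86.035337 − 62.349109 = 23.686227 (the observed quote) — the price is monotone increasing in volatility, hence this σ is the only solution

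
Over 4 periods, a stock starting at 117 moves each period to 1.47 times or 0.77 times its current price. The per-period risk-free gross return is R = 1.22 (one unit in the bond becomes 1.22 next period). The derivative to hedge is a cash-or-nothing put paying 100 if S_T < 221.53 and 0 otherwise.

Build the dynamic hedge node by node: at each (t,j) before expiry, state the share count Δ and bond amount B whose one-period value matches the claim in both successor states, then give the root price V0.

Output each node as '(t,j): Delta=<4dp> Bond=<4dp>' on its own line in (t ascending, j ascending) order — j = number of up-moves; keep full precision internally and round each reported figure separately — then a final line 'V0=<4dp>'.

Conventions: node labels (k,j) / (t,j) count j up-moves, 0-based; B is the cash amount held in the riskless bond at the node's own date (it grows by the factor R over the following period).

(0,0): Delta=-0.2977 Bond=55.1335
(1,0): Delta=-0.4403 Bond=80.1054
(1,1): Delta=-0.2563 Bond=60.1282
(2,0): Delta=0.0000 Bond=67.1862
(2,1): Delta=-0.5684 Bond=114.6965
(2,2): Delta=-0.1654 Bond=50.3897
(3,0): Delta=0.0000 Bond=81.9672
(3,1): Delta=0.0000 Bond=81.9672
(3,2): Delta=-0.7338 Bond=172.1311
(3,3): Delta=0.0000 Bond=0.0000
V0=20.2986

Since d<R<u, set p* = (R−d)/(u−d) = 0.6429; price each node as the discounted p*-expectation of its children.
At maturity the claim pays: V(4,0)=100.0000, V(4,1)=100.0000, V(4,2)=100.0000, V(4,3)=0.0000, V(4,4)=0.0000
  t=3,j=0: stock 53.4144 → up 78.5191 (V=100.0000), down 41.1291 (V=100.0000). Price 81.9672; hedge Δ=0.0000, bond B=81.9672.
  t=3,j=1: stock 101.9729 → up 149.9001 (V=100.0000), down 78.5191 (V=100.0000). Price 81.9672; hedge Δ=0.0000, bond B=81.9672.
  t=3,j=2: stock 194.6755 → up 286.1730 (V=0.0000), down 149.9001 (V=100.0000). Price 29.2740; hedge Δ=-0.7338, bond B=172.1311.
  t=3,j=3: stock 371.6532 → up 546.3302 (V=0.0000), down 286.1730 (V=0.0000). Price 0.0000; hedge Δ=0.0000, bond B=0.0000.
  t=2,j=0: stock 69.3693 → up 101.9729 (V=81.9672), down 53.4144 (V=81.9672). Price 67.1862; hedge Δ=0.0000, bond B=67.1862.
  t=2,j=1: stock 132.4323 → up 194.6755 (V=29.2740), down 101.9729 (V=81.9672). Price 39.4205; hedge Δ=-0.5684, bond B=114.6965.
  t=2,j=2: stock 252.8253 → up 371.6532 (V=0.0000), down 194.6755 (V=29.2740). Price 8.5697; hedge Δ=-0.1654, bond B=50.3897.
  t=1,j=0: stock 90.0900 → up 132.4323 (V=39.4205), down 69.3693 (V=67.1862). Price 40.4400; hedge Δ=-0.4403, bond B=80.1054.
  t=1,j=1: stock 171.9900 → up 252.8253 (V=8.5697), down 132.4323 (V=39.4205). Price 16.0556; hedge Δ=-0.2563, bond B=60.1282.
  t=0,j=0: stock 117.0000 → up 171.9900 (V=16.0556), down 90.0900 (V=40.4400). Price 20.2986; hedge Δ=-0.2977, bond B=55.1335.
Sanity check at the root: Δ(0,0)·S0 + B(0,0) reproduces V0 = 20.2986.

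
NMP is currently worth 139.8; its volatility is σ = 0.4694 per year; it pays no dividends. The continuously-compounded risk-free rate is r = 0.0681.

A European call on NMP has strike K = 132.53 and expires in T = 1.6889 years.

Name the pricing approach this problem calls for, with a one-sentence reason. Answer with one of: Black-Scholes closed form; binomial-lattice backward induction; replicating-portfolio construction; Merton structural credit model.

framework: Black-Scholes closed form

Key observation: everything needed for the exact continuous-time valuation of the European call on NMP (strike 132.53) is given, and no feature rules the closed form out.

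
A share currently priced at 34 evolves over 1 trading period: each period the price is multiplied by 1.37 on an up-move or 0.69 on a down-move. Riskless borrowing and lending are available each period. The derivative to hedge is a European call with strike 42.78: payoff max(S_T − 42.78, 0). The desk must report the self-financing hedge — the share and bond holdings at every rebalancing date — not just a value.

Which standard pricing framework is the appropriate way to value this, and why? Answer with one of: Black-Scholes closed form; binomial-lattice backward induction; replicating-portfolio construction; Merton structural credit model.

Key observation: a price alone would not answer the question — the per-node share/bond construction on the spot-34, 1.37/0.69 tree is required, and only the replicating-portfolio method yields it.

framework: replicating-portfolio construction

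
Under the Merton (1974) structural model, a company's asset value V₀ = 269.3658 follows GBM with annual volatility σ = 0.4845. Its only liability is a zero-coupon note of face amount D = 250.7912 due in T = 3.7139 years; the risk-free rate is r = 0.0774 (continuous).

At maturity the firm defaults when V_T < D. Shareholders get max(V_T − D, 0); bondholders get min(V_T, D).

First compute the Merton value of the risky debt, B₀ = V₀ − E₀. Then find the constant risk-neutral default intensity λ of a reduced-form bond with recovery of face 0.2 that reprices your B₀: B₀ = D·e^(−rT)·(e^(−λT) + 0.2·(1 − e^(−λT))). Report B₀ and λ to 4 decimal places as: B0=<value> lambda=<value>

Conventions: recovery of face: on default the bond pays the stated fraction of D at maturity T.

B0=141.0364 lambda=0.1011

With assets at 269.3658 and a single debt payment of 250.7912 at 3.7139 years:
d₁ = [ln(V₀/D) + (r + σ²/2)T] / (σ√T)
   = [ln(269.3658/250.7912) + (0.0774 + 0.5·0.4845²)·3.7139] / (0.4845·√3.7139)
   = [0.071450 + 0.723357] / 0.933703 = 0.851241
d₂ = d₁ − σ√T = 0.851241 − 0.933703 = -0.082462
N(d₁) = 0.802682,  N(d₂) = 0.467139,  e^(−rT) = 0.750170
E₀ = V₀·N(d₁) − D·e^(−rT)·N(d₂)
   = 269.3658·0.802682 − 250.7912·0.750170·0.467139 = 128.329402
B₀ = V₀ − E₀ = 269.3658 − 128.329402 = 141.036398
e^(−λT) = (B₀·e^(rT)/D − 0.2)/(1 − 0.2) = (141.0364·1.333032/250.7912 − 0.2)/0.8 = 0.68706437
λ = −ln(0.68706437)/3.7139 = 0.101060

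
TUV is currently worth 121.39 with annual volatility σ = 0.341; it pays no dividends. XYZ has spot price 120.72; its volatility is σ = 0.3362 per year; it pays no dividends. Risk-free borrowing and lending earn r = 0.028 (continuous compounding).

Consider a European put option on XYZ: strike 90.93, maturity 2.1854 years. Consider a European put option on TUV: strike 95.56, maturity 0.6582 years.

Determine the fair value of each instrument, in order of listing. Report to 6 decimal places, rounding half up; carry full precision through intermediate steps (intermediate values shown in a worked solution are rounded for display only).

[XYZ put K=90.93]
σ√T = 0.3362·√2.1854 = 0.497008
d₁ = (ln(S/K) + (r+σ²/2)T) / (σ√T) = (ln(120.72/90.93) + (0.028+0.3362²/2)·2.1854) / 0.497008 = (0.283384 + 0.184700) / 0.497008 = 0.941803
d₂ = d₁ − σ√T = 0.941803 − 0.497008 = 0.444795
e^{−rT} = 0.940643
N(−d₁) = 0.173147,  N(−d₂) = 0.328234
price = K·e^{−rT}·N(−d₂) − S·N(−d₁) = 28.074731 − 20.902277 = 7.172454
[TUV put K=95.56]
σ√T = 0.341·√0.6582 = 0.276652
d₁ = (ln(S/K) + (r+σ²/2)T) / (σ√T) = (ln(121.39/95.56) + (0.028+0.341²/2)·0.6582) / 0.276652 = (0.239254 + 0.056698) / 0.276652 = 1.069763
d₂ = d₁ − σ√T = 1.069763 − 0.276652 = 0.793112
e^{−rT} = 0.981739
N(−d₁) = 0.142363,  N(−d₂) = 0.213856
price = K·e^{−rT}·N(−d₂) − S·N(−d₁) = 20.062933 − 17.281433 = 2.781501

price(XYZ put K=90.93) = 7.172454
price(TUV put K=95.56) = 2.781501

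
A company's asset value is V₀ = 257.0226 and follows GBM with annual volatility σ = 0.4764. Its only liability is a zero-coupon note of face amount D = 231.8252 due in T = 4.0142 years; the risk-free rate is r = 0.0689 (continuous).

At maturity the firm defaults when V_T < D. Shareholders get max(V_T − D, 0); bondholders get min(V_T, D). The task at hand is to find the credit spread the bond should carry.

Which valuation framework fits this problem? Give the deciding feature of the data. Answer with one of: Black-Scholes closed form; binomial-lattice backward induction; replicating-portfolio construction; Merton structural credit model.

framework: Merton structural credit model

Key observation: with the firm-asset dynamics (V₀ = 257.0226) and a single zero-coupon liability of face 231.8252 given, debt value, spread, and default probability all derive from the option view of the balance sheet.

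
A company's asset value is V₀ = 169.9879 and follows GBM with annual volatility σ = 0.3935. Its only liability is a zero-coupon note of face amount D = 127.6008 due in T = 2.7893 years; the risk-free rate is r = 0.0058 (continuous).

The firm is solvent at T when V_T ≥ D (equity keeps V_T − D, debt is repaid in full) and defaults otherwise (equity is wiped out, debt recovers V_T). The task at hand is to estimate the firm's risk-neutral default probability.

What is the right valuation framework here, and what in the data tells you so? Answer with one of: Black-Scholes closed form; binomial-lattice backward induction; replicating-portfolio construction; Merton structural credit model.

framework: Merton structural credit model

Key observation: the asked-for credit quantity lives on the firm's capital structure — asset value, asset volatility, debt face 127.6008 — which is the structural model's domain.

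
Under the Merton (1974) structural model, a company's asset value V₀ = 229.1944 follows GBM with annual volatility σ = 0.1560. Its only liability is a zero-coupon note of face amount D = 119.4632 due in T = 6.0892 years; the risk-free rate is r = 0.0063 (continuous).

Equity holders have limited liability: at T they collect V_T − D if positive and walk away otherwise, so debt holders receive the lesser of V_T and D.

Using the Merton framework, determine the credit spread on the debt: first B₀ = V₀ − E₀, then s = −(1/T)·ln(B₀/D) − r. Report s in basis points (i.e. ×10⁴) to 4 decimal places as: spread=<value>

spread=12.8615

Apply the equity-as-call identities (strike 119.4632, horizon 6.0892 years):
d₁ = [ln(V₀/D) + (r + σ²/2)T] / (σ√T)
   = [ln(229.1944/119.4632) + (0.0063 + 0.5·0.1560²)·6.0892] / (0.1560·√6.0892)
   = [0.651562 + 0.112455] / 0.384950 = 1.984717
d₂ = d₁ − σ√T = 1.984717 − 0.384950 = 1.599767
N(d₁) = 0.976412,  N(d₂) = 0.945175,  e^(−rT) = 0.962365
E₀ = V₀·N(d₁) − D·e^(−rT)·N(d₂)
   = 229.1944·0.976412 − 119.4632·0.962365·0.945175 = 115.124113
B₀ = V₀ − E₀ = 229.1944 − 115.124113 = 114.070287
spread = −(1/T)·ln(B₀/D) − r = −(1/6.0892)·ln(114.070287/119.4632) − 0.0063 = 0.00128615
in basis points: 0.00128615 × 10⁴ = 12.8615 bp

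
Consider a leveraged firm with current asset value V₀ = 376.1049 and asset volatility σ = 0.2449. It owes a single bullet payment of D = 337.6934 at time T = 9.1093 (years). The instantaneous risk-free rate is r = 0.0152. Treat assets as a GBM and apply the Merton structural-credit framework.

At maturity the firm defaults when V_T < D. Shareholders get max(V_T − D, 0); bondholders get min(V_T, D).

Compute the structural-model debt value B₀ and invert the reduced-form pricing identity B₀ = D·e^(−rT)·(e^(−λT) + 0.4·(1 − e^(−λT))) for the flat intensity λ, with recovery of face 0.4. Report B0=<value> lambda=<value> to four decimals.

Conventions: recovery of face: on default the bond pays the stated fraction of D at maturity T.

Equity is a call on the firm's assets struck at D = 337.6934:
d₁ = [ln(V₀/D) + (r + σ²/2)T] / (σ√T)
   = [ln(376.1049/337.6934) + (0.0152 + 0.5·0.2449²)·9.1093] / (0.2449·√9.1093)
   = [0.107730 + 0.411631] / 0.739148 = 0.702648
d₂ = d₁ − σ√T = 0.702648 − 0.739148 = -0.036500
N(d₁) = 0.758862,  N(d₂) = 0.485442,  e^(−rT) = 0.870697
E₀ = V₀·N(d₁) − D·e^(−rT)·N(d₂)
   = 376.1049·0.758862 − 337.6934·0.870697·0.485442 = 142.678073
B₀ = V₀ − E₀ = 376.1049 − 142.678073 = 233.426827
e^(−λT) = (B₀·e^(rT)/D − 0.4)/(1 − 0.4) = (233.4268·1.148505/337.6934 − 0.4)/0.6 = 0.65648582
λ = −ln(0.65648582)/9.1093 = 0.046200

B0=233.4268 lambda=0.0462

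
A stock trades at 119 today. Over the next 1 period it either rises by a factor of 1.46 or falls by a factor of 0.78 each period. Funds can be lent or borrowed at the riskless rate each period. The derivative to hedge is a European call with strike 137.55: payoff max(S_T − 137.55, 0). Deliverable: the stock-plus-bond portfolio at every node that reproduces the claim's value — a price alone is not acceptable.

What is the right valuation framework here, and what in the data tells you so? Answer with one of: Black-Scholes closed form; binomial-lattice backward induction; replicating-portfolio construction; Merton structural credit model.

framework: replicating-portfolio construction

Key observation: the task asks for the hedge itself — share and bond holdings at every node of the 1-period tree on spot 119 with factors 1.46/0.78 — which is exactly what the replicating-portfolio construction produces.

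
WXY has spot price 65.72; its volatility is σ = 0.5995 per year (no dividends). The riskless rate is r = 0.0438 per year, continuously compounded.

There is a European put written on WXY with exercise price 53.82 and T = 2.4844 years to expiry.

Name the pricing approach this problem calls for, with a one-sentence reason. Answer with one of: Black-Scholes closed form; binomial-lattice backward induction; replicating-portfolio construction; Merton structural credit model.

framework: Black-Scholes closed form

Key observation: with WXY following a GBM at constant σ and r, the European put struck at 53.82 prices in closed form — nothing here needs a stepwise model or a balance sheet.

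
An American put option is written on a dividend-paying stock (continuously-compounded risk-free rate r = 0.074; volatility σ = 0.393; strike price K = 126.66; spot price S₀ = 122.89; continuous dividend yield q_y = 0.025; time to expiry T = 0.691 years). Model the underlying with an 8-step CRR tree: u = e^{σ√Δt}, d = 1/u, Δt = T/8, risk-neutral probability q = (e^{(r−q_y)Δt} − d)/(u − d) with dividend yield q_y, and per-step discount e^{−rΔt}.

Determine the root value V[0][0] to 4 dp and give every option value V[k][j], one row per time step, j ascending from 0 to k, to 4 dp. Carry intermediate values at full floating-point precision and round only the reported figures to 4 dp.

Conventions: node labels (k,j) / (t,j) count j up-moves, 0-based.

price = 16.0961
tree:
16.0961
22.4807 9.6479
30.4307 14.4833 4.7310
39.7576 21.1014 7.7703 1.6229
49.2369 29.6325 12.4800 2.9599 0.2496
57.6823 39.7576 19.4602 5.3631 0.4921 0.0000
65.2064 49.2369 29.1176 9.6424 0.9701 0.0000 0.0000
71.9098 57.6823 39.7576 17.1749 1.9124 0.0000 0.0000 0.0000
77.8820 65.2064 49.2369 29.1176 3.7700 0.0000 0.0000 0.0000 0.0000

params: Δt=0.08637 u=1.12244 d=0.89092 q=0.48948 e^(-rΔt)=0.99363
t_8 payoffs: 77.8820 65.2064 49.2369 29.1176 3.7700 0.0000 0.0000 0.0000 0.0000
k=7: node(7,0) S=54.7502 payoff=71.9098 vs cont=71.2209 → 71.9098 [stop]  node(7,1) S=68.9777 payoff=57.6823 vs cont=57.0241 → 57.6823 [stop]  node(7,2) S=86.9024 payoff=39.7576 vs cont=39.1380 → 39.7576 [stop]  node(7,3) S=109.4851 payoff=17.1749 vs cont=16.6041 → 17.1749 [stop]  node(7,4) S=137.9361 payoff=0.0000 vs cont=1.9124 → 1.9124 [wait]  node(7,5) S=173.7806 payoff=0.0000 vs cont=0.0000 → 0.0000 [wait]  node(7,6) S=218.9396 payoff=0.0000 vs cont=0.0000 → 0.0000 [wait]  node(7,7) S=275.8337 payoff=0.0000 vs cont=0.0000 → 0.0000 [wait]
k=6: node(6,0) S=61.4536 payoff=65.2064 vs cont=64.5320 → 65.2064 [stop]  node(6,1) S=77.4231 payoff=49.2369 vs cont=48.5969 → 49.2369 [stop]  node(6,2) S=97.5424 payoff=29.1176 vs cont=28.5210 → 29.1176 [stop]  node(6,3) S=122.8900 payoff=3.7700 vs cont=9.6424 → 9.6424 [wait]  node(6,4) S=154.8245 payoff=0.0000 vs cont=0.9701 → 0.9701 [wait]  node(6,5) S=195.0575 payoff=0.0000 vs cont=0.0000 → 0.0000 [wait]  node(6,6) S=245.7456 payoff=0.0000 vs cont=0.0000 → 0.0000 [wait]
k=5: node(5,0) S=68.9777 payoff=57.6823 vs cont=57.0241 → 57.6823 [stop]  node(5,1) S=86.9024 payoff=39.7576 vs cont=39.1380 → 39.7576 [stop]  node(5,2) S=109.4851 payoff=17.1749 vs cont=19.4602 → 19.4602 [wait]  node(5,3) S=137.9361 payoff=0.0000 vs cont=5.3631 → 5.3631 [wait]  node(5,4) S=173.7806 payoff=0.0000 vs cont=0.4921 → 0.4921 [wait]  node(5,5) S=218.9396 payoff=0.0000 vs cont=0.0000 → 0.0000 [wait]
k=4: node(4,0) S=77.4231 payoff=49.2369 vs cont=48.5969 → 49.2369 [stop]  node(4,1) S=97.5424 payoff=29.1176 vs cont=29.6325 → 29.6325 [wait]  node(4,2) S=122.8900 payoff=3.7700 vs cont=12.4800 → 12.4800 [wait]  node(4,3) S=154.8245 payoff=0.0000 vs cont=2.9599 → 2.9599 [wait]  node(4,4) S=195.0575 payoff=0.0000 vs cont=0.2496 → 0.2496 [wait]
k=3: node(3,0) S=86.9024 payoff=39.7576 vs cont=39.3884 → 39.7576 [stop]  node(3,1) S=109.4851 payoff=17.1749 vs cont=21.1014 → 21.1014 [wait]  node(3,2) S=137.9361 payoff=0.0000 vs cont=7.7703 → 7.7703 [wait]  node(3,3) S=173.7806 payoff=0.0000 vs cont=1.6229 → 1.6229 [wait]
k=2: node(2,0) S=97.5424 payoff=29.1176 vs cont=30.4307 → 30.4307 [wait]  node(2,1) S=122.8900 payoff=3.7700 vs cont=14.4833 → 14.4833 [wait]  node(2,2) S=154.8245 payoff=0.0000 vs cont=4.7310 → 4.7310 [wait]
k=1: node(1,0) S=109.4851 payoff=17.1749 vs cont=22.4807 → 22.4807 [wait]  node(1,1) S=137.9361 payoff=0.0000 vs cont=9.6479 → 9.6479 [wait]
k=0: node(0,0) S=122.8900 payoff=3.7700 vs cont=16.0961 → 16.0961 [wait]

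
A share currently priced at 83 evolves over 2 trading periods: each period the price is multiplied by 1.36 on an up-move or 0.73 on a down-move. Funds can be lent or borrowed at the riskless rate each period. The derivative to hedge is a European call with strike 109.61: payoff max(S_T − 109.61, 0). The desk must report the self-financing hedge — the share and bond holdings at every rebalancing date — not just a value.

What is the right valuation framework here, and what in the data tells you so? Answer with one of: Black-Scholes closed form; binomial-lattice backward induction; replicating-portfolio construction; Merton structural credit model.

Key observation: what is demanded is not a single number but the (Δ, B) position at each node of the 1.36/0.73 tree starting at 83; constructing those positions is the replicating-portfolio method.

framework: replicating-portfolio construction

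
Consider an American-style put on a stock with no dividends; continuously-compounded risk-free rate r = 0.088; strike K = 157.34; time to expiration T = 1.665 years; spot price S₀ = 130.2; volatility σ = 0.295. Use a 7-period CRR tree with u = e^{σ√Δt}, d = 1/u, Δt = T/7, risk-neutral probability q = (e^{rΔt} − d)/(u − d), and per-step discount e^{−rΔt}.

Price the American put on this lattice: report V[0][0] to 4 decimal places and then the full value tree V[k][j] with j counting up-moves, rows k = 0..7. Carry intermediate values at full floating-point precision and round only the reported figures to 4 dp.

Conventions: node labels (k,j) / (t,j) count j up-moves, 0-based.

Δt=0.23786, u=1.15474, d=0.86600, q=0.53735, disc=e^(-rΔt)=0.97929
k=7 terminal: V=max(K-S,0) → 109.7816 93.9247 72.7808 44.5871 6.9931 0.0000 0.0000 0.0000
k=6: j=0 S=54.9175 intr=102.4225 cont=99.1634 V=102.4225[EX]; j=1 S=73.2281 intr=84.1119 cont=80.8528 V=84.1119[EX]; j=2 S=97.6437 intr=59.6963 cont=56.4372 V=59.6963[EX]; j=3 S=130.2000 intr=27.1400 cont=23.8809 V=27.1400[EX]; j=4 S=173.6112 intr=0.0000 cont=3.1684 V=3.1684[hold]; j=5 S=231.4965 intr=0.0000 cont=0.0000 V=0.0000[hold]; j=6 S=308.6819 intr=0.0000 cont=0.0000 V=0.0000[hold]
k=5: j=0 S=63.4153 intr=93.9247 cont=90.6656 V=93.9247[EX]; j=1 S=84.5592 intr=72.7808 cont=69.5217 V=72.7808[EX]; j=2 S=112.7529 intr=44.5871 cont=41.3280 V=44.5871[EX]; j=3 S=150.3469 intr=6.9931 cont=13.9635 V=13.9635[hold]; j=4 S=200.4754 intr=0.0000 cont=1.4355 V=1.4355[hold]; j=5 S=267.3178 intr=0.0000 cont=0.0000 V=0.0000[hold]
k=4: j=0 S=73.2281 intr=84.1119 cont=80.8528 V=84.1119[EX]; j=1 S=97.6437 intr=59.6963 cont=56.4372 V=59.6963[EX]; j=2 S=130.2000 intr=27.1400 cont=27.5488 V=27.5488[hold]; j=3 S=173.6112 intr=0.0000 cont=7.0818 V=7.0818[hold]; j=4 S=231.4965 intr=0.0000 cont=0.6504 V=0.6504[hold]
k=3: j=0 S=84.5592 intr=72.7808 cont=69.5217 V=72.7808[EX]; j=1 S=112.7529 intr=44.5871 cont=41.5431 V=44.5871[EX]; j=2 S=150.3469 intr=6.9931 cont=16.2080 V=16.2080[hold]; j=3 S=200.4754 intr=0.0000 cont=3.5508 V=3.5508[hold]
k=2: j=0 S=97.6437 intr=59.6963 cont=56.4372 V=59.6963[EX]; j=1 S=130.2000 intr=27.1400 cont=28.7299 V=28.7299[hold]; j=2 S=173.6112 intr=0.0000 cont=9.2118 V=9.2118[hold]
k=1: j=0 S=112.7529 intr=44.5871 cont=42.1647 V=44.5871[EX]; j=1 S=150.3469 intr=6.9931 cont=17.8640 V=17.8640[hold]
k=0: j=0 S=130.2000 intr=27.1400 cont=29.6013 V=29.6013[hold]

price = 29.6013
tree:
29.6013
44.5871 17.8640
59.6963 28.7299 9.2118
72.7808 44.5871 16.2080 3.5508
84.1119 59.6963 27.5488 7.0818 0.6504
93.9247 72.7808 44.5871 13.9635 1.4355 0.0000
102.4225 84.1119 59.6963 27.1400 3.1684 0.0000 0.0000
109.7816 93.9247 72.7808 44.5871 6.9931 0.0000 0.0000 0.0000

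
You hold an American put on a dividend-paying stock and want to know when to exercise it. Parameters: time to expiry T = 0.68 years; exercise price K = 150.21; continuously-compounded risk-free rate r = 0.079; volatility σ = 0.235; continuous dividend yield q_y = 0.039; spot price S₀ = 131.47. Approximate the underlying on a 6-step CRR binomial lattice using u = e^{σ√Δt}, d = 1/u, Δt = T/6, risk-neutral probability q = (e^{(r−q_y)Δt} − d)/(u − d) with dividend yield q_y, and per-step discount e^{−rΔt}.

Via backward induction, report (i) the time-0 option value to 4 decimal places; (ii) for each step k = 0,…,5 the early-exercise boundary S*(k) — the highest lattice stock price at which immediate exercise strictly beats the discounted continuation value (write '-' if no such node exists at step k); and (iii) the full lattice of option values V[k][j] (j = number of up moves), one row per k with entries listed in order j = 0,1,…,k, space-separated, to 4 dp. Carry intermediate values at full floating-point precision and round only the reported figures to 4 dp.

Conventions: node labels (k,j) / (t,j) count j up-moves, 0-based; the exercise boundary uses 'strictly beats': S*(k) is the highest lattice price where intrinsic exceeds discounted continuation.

price = 20.5122
boundary = - 121.4698 112.2303 121.4698 131.4700 121.4698
tree:
20.5122
28.7402 12.9350
37.9797 19.7177 6.6186
46.5164 28.7402 11.3599 2.1606
54.4038 37.9797 18.7400 4.4392 0.0000
61.6912 46.5164 28.7402 9.1208 0.0000 0.0000
68.4243 54.4038 37.9797 18.7400 0.0000 0.0000 0.0000

params: Δt=0.11333 u=1.08233 d=0.92394 q=0.50892 e^(-rΔt)=0.99109
t_6 payoffs: 68.4243 54.4038 37.9797 18.7400 0.0000 0.0000 0.0000
t_5: node(5,0) S=88.5188 payoff=61.6912 vs cont=60.7427 → 61.6912 [stop]  node(5,1) S=103.6936 payoff=46.5164 vs cont=45.6348 → 46.5164 [stop]  node(5,2) S=121.4698 payoff=28.7402 vs cont=27.9370 → 28.7402 [stop]  node(5,3) S=142.2935 payoff=7.9165 vs cont=9.1208 → 9.1208 [wait]  node(5,4) S=166.6869 payoff=0.0000 vs cont=0.0000 → 0.0000 [wait]  node(5,5) S=195.2621 payoff=0.0000 vs cont=0.0000 → 0.0000 [wait]  ⇒ S*(5)=121.4698
t_4: node(4,0) S=95.8062 payoff=54.4038 vs cont=53.4874 → 54.4038 [stop]  node(4,1) S=112.2303 payoff=37.9797 vs cont=37.1358 → 37.9797 [stop]  node(4,2) S=131.4700 payoff=18.7400 vs cont=18.5884 → 18.7400 [stop]  node(4,3) S=154.0080 payoff=0.0000 vs cont=4.4392 → 4.4392 [wait]  node(4,4) S=180.4096 payoff=0.0000 vs cont=0.0000 → 0.0000 [wait]  ⇒ S*(4)=131.4700
t_3: node(3,0) S=103.6936 payoff=46.5164 vs cont=45.6348 → 46.5164 [stop]  node(3,1) S=121.4698 payoff=28.7402 vs cont=27.9370 → 28.7402 [stop]  node(3,2) S=142.2935 payoff=7.9165 vs cont=11.3599 → 11.3599 [wait]  node(3,3) S=166.6869 payoff=0.0000 vs cont=2.1606 → 2.1606 [wait]  ⇒ S*(3)=121.4698
t_2: node(2,0) S=112.2303 payoff=37.9797 vs cont=37.1358 → 37.9797 [stop]  node(2,1) S=131.4700 payoff=18.7400 vs cont=19.7177 → 19.7177 [wait]  node(2,2) S=154.0080 payoff=0.0000 vs cont=6.6186 → 6.6186 [wait]  ⇒ S*(2)=112.2303
t_1: node(1,0) S=121.4698 payoff=28.7402 vs cont=28.4301 → 28.7402 [stop]  node(1,1) S=142.2935 payoff=7.9165 vs cont=12.9350 → 12.9350 [wait]  ⇒ S*(1)=121.4698
t_0: node(0,0) S=131.4700 payoff=18.7400 vs cont=20.5122 → 20.5122 [wait]  ⇒ S*(0)=-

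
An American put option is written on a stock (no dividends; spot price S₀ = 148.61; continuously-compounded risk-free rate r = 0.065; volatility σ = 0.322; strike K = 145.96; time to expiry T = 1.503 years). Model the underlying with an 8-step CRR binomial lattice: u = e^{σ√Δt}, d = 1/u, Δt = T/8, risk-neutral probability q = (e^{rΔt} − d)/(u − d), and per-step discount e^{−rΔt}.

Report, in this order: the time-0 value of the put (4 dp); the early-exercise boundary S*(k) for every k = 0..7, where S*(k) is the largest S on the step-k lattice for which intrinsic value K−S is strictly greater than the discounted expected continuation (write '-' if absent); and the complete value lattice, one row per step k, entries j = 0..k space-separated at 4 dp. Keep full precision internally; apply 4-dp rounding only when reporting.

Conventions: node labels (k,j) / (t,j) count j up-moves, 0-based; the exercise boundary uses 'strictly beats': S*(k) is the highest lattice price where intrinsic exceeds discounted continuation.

price = 15.9784
boundary = - - - 97.7699 85.0337 97.7699 112.4138 129.2510
tree:
15.9784
23.8853 8.7379
34.5627 14.1636 3.7158
48.1901 22.2534 6.7029 0.9245
60.9263 33.6031 11.8439 1.9063 0.0000
72.0034 48.1901 20.3451 3.9304 0.0000 0.0000
81.6375 60.9263 33.5462 8.1039 0.0000 0.0000 0.0000
90.0167 72.0034 48.1901 16.7090 0.0000 0.0000 0.0000 0.0000
97.3043 81.6375 60.9263 33.5462 0.0000 0.0000 0.0000 0.0000 0.0000

Δt=0.18787  u=1.14978  d=0.86973  q=0.50904  discount=0.98786
step 8 (expiry): payoffs max(K−S,0) = 97.3043 81.6375 60.9263 33.5462 0.0000 0.0000 0.0000 0.0000 0.0000
step 7: (k=7,j=0): S=55.9433, K−S=90.0167, hold=88.2451 ⇒ V=90.0167 exercise | (k=7,j=1): S=73.9566, K−S=72.0034, hold=70.2318 ⇒ V=72.0034 exercise | (k=7,j=2): S=97.7699, K−S=48.1901, hold=46.4185 ⇒ V=48.1901 exercise | (k=7,j=3): S=129.2510, K−S=16.7090, hold=16.2700 ⇒ V=16.7090 exercise | (k=7,j=4): S=170.8686, K−S=0.0000, hold=0.0000 ⇒ V=0.0000 continue | (k=7,j=5): S=225.8868, K−S=0.0000, hold=0.0000 ⇒ V=0.0000 continue | (k=7,j=6): S=298.6202, K−S=0.0000, hold=0.0000 ⇒ V=0.0000 continue | (k=7,j=7): S=394.7733, K−S=0.0000, hold=0.0000 ⇒ V=0.0000 continue  boundary S*=129.2510
step 6: (k=6,j=0): S=64.3225, K−S=81.6375, hold=79.8659 ⇒ V=81.6375 exercise | (k=6,j=1): S=85.0337, K−S=60.9263, hold=59.1547 ⇒ V=60.9263 exercise | (k=6,j=2): S=112.4138, K−S=33.5462, hold=31.7746 ⇒ V=33.5462 exercise | (k=6,j=3): S=148.6100, K−S=0.0000, hold=8.1039 ⇒ V=8.1039 continue | (k=6,j=4): S=196.4611, K−S=0.0000, hold=0.0000 ⇒ V=0.0000 continue | (k=6,j=5): S=259.7198, K−S=0.0000, hold=0.0000 ⇒ V=0.0000 continue | (k=6,j=6): S=343.3472, K−S=0.0000, hold=0.0000 ⇒ V=0.0000 continue  boundary S*=112.4138
step 5: (k=5,j=0): S=73.9566, K−S=72.0034, hold=70.2318 ⇒ V=72.0034 exercise | (k=5,j=1): S=97.7699, K−S=48.1901, hold=46.4185 ⇒ V=48.1901 exercise | (k=5,j=2): S=129.2510, K−S=16.7090, hold=20.3451 ⇒ V=20.3451 continue | (k=5,j=3): S=170.8686, K−S=0.0000, hold=3.9304 ⇒ V=3.9304 continue | (k=5,j=4): S=225.8868, K−S=0.0000, hold=0.0000 ⇒ V=0.0000 continue | (k=5,j=5): S=298.6202, K−S=0.0000, hold=0.0000 ⇒ V=0.0000 continue  boundary S*=97.7699
step 4: (k=4,j=0): S=85.0337, K−S=60.9263, hold=59.1547 ⇒ V=60.9263 exercise | (k=4,j=1): S=112.4138, K−S=33.5462, hold=33.6031 ⇒ V=33.6031 continue | (k=4,j=2): S=148.6100, K−S=0.0000, hold=11.8439 ⇒ V=11.8439 continue | (k=4,j=3): S=196.4611, K−S=0.0000, hold=1.9063 ⇒ V=1.9063 continue | (k=4,j=4): S=259.7198, K−S=0.0000, hold=0.0000 ⇒ V=0.0000 continue  boundary S*=85.0337
step 3: (k=3,j=0): S=97.7699, K−S=48.1901, hold=46.4470 ⇒ V=48.1901 exercise | (k=3,j=1): S=129.2510, K−S=16.7090, hold=22.2534 ⇒ V=22.2534 continue | (k=3,j=2): S=170.8686, K−S=0.0000, hold=6.7029 ⇒ V=6.7029 continue | (k=3,j=3): S=225.8868, K−S=0.0000, hold=0.9245 ⇒ V=0.9245 continue  boundary S*=97.7699
step 2: (k=2,j=0): S=112.4138, K−S=33.5462, hold=34.5627 ⇒ V=34.5627 continue | (k=2,j=1): S=148.6100, K−S=0.0000, hold=14.1636 ⇒ V=14.1636 continue | (k=2,j=2): S=196.4611, K−S=0.0000, hold=3.7158 ⇒ V=3.7158 continue  boundary S*=-
step 1: (k=1,j=0): S=129.2510, K−S=16.7090, hold=23.8853 ⇒ V=23.8853 continue | (k=1,j=1): S=170.8686, K−S=0.0000, hold=8.7379 ⇒ V=8.7379 continue  boundary S*=-
step 0: (k=0,j=0): S=148.6100, K−S=0.0000, hold=15.9784 ⇒ V=15.9784 continue  boundary S*=-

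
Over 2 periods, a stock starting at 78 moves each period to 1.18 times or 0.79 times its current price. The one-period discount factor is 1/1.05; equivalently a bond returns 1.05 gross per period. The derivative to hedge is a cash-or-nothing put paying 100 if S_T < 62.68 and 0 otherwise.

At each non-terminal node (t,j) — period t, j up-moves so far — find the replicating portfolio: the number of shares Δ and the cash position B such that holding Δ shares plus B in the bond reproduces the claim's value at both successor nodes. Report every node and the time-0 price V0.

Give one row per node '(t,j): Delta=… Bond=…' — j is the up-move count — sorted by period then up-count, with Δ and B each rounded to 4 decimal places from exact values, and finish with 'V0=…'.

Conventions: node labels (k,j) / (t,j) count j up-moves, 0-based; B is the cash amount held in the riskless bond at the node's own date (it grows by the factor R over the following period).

(0,0): Delta=-1.0436 Bond=91.4782
(1,0): Delta=-4.1612 Bond=288.1563
(1,1): Delta=0.0000 Bond=0.0000
V0=10.0781

No-arbitrage ⇒ martingale measure with p* = (R−d)/(u−d) = 0.6667.
At maturity the claim pays: V(2,0)=100.0000, V(2,1)=0.0000, V(2,2)=0.0000
Node (1,0) S=61.6200: V=(p*·0.0000+(1−p*)·100.0000)/1.05=31.7460; Δ=(0.0000−100.0000)/(72.7116−48.6798)=-4.1612; B=V−Δ·S=288.1563
Node (1,1) S=92.0400: V=(p*·0.0000+(1−p*)·0.0000)/1.05=0.0000; Δ=(0.0000−0.0000)/(108.6072−72.7116)=0.0000; B=V−Δ·S=0.0000
Node (0,0) S=78.0000: V=(p*·0.0000+(1−p*)·31.7460)/1.05=10.0781; Δ=(0.0000−31.7460)/(92.0400−61.6200)=-1.0436; B=V−Δ·S=91.4782
As a check, the time-0 holding Δ(0,0)·S0 + B(0,0) comes to 10.0781 — exactly V0.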